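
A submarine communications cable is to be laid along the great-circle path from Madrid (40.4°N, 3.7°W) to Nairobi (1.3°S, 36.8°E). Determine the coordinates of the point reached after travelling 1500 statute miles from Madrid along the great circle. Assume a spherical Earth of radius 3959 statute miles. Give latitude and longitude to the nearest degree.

≈ (25°N, 15°E)

Convert each endpoint to a unit vector on the sphere (x = cos φ cos λ, y = cos φ sin λ, z = sin φ).
The central angle between the endpoints is δ = arccos(p₁·p₂) ≈ 0.971 rad (55.7°). The total great-circle distance is δ·R ≈ 0.971 × 3959 ≈ 3845 mi, so the target fraction is f = 1500/3845 ≈ 0.390.
Interpolate at f ≈ 0.390 with slerp weights a = sin((1−f)δ)/sin δ ≈ 0.676, b = sin(fδ)/sin δ ≈ 0.448.
p = a·p₁ + b·p₂ ≈ (0.873, 0.235, 0.428); φ = arcsin(p_z) ≈ 25.35°, λ = atan2(p_y, p_x) ≈ 15.08°.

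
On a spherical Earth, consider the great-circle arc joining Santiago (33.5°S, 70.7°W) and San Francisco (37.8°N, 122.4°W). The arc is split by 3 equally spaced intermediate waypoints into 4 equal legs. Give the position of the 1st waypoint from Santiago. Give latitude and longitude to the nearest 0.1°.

Convert each endpoint to a unit vector on the sphere (x = cos φ cos λ, y = cos φ sin λ, z = sin φ).
The central angle between the endpoints is δ = arccos(p₁·p₂) ≈ 1.501 rad (86.0°).
Interpolate at f = 1/4 with slerp weights a = sin((1−f)δ)/sin δ ≈ 0.905, b = sin(fδ)/sin δ ≈ 0.367.
p = a·p₁ + b·p₂ ≈ (0.094, -0.957, -0.274); φ = arcsin(p_z) ≈ -15.91°, λ = atan2(p_y, p_x) ≈ -84.40°.

≈ 15.9°S, 84.4°W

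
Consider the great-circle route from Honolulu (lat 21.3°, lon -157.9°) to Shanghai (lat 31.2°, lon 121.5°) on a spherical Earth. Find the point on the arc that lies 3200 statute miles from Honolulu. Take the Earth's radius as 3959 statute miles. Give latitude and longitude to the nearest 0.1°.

≈ lat 33.9°, lon 151.2°

From cos δ = sin φ₁ sin φ₂ + cos φ₁ cos φ₂ cos Δλ, the central angle is δ ≈ 1.247 rad (71.4°). The total great-circle distance is δ·R ≈ 1.247 × 3959 ≈ 4936 mi, so the target fraction is f = 3200/4936 ≈ 0.648.
Interpolate at f ≈ 0.648 with slerp weights a = sin((1−f)δ)/sin δ ≈ 0.448, b = sin(fδ)/sin δ ≈ 0.763.
p = a·p₁ + b·p₂ ≈ (-0.728, 0.399, 0.558); φ = arcsin(p_z) ≈ 33.91°, λ = atan2(p_y, p_x) ≈ 151.24°.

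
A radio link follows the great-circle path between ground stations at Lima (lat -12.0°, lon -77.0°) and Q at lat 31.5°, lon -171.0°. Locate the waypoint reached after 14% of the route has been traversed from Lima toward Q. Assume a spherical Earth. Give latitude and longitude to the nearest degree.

Convert each endpoint to a unit vector on the sphere (x = cos φ cos λ, y = cos φ sin λ, z = sin φ).
The central angle between the endpoints is δ = arccos(p₁·p₂) ≈ 1.738 rad (99.6°).
Interpolate at f = 0.14 with slerp weights a = sin((1−f)δ)/sin δ ≈ 1.011, b = sin(fδ)/sin δ ≈ 0.244.
p = a·p₁ + b·p₂ ≈ (0.017, -0.996, -0.083); φ = arcsin(p_z) ≈ -4.74°, λ = atan2(p_y, p_x) ≈ -89.04°.

≈ lat -5°, lon -89°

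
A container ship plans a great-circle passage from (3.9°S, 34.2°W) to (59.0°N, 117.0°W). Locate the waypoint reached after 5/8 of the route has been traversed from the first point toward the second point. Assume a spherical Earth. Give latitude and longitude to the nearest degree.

Write both endpoints as unit vectors p₁, p₂ with components (cos φ cos λ, cos φ sin λ, sin φ).
The central angle between the endpoints is δ = arccos(p₁·p₂) ≈ 1.565 rad (89.7°).
Interpolate at f = 5/8 with slerp weights a = sin((1−f)δ)/sin δ ≈ 0.554, b = sin(fδ)/sin δ ≈ 0.829.
p = a·p₁ + b·p₂ ≈ (0.263, -0.691, 0.673); φ = arcsin(p_z) ≈ 42.32°, λ = atan2(p_y, p_x) ≈ -69.17°.

≈ (42°N, 69°W)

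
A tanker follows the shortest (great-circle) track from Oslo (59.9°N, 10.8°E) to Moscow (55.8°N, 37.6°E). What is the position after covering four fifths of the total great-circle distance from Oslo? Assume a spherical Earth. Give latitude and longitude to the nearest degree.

Convert each endpoint to a unit vector on the sphere (x = cos φ cos λ, y = cos φ sin λ, z = sin φ).
The central angle between the endpoints is δ = arccos(p₁·p₂) ≈ 0.257 rad (14.7°).
Interpolate at f = 4/5 with slerp weights a = sin((1−f)δ)/sin δ ≈ 0.202, b = sin(fδ)/sin δ ≈ 0.803.
p = a·p₁ + b·p₂ ≈ (0.457, 0.294, 0.839); φ = arcsin(p_z) ≈ 57.05°, λ = atan2(p_y, p_x) ≈ 32.78°.

≈ (57°N, 33°E)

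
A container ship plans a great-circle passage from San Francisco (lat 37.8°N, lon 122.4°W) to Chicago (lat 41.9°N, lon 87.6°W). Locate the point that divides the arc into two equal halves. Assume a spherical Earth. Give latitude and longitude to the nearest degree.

Convert each endpoint to a unit vector on the sphere (x = cos φ cos λ, y = cos φ sin λ, z = sin φ).
The central angle between the endpoints is δ = arccos(p₁·p₂) ≈ 0.468 rad (26.8°).
Interpolate at f = 1/2 with slerp weights a = sin((1−f)δ)/sin δ ≈ 0.514, b = sin(fδ)/sin δ ≈ 0.514.
p = a·p₁ + b·p₂ ≈ (-0.202, -0.725, 0.658); φ = arcsin(p_z) ≈ 41.17°, λ = atan2(p_y, p_x) ≈ -105.54°.

≈ lat 41°N, lon 106°W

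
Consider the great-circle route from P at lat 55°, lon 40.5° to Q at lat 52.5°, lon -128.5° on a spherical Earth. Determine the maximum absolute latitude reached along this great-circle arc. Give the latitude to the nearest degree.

The great circle lies in the plane with unit normal n̂ = (p₁ × p₂)/|p₁ × p₂|.
Here n̂_z ≈ -0.070; the vertex latitude is φ_max = arccos|n̂_z| ≈ 86.0°.

≈ 86°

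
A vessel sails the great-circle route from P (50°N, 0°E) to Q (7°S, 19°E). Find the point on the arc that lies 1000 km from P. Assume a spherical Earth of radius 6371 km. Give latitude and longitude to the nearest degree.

≈ (42°N, 5°E)

Convert each endpoint to a unit vector on the sphere (x = cos φ cos λ, y = cos φ sin λ, z = sin φ).
The central angle between the endpoints is δ = arccos(p₁·p₂) ≈ 1.036 rad (59.3°). The total great-circle distance is δ·R ≈ 1.036 × 6371 ≈ 6599 km, so the target fraction is f = 1000/6599 ≈ 0.152.
Interpolate at f ≈ 0.152 with slerp weights a = sin((1−f)δ)/sin δ ≈ 0.895, b = sin(fδ)/sin δ ≈ 0.182.
p = a·p₁ + b·p₂ ≈ (0.746, 0.059, 0.664); φ = arcsin(p_z) ≈ 41.57°, λ = atan2(p_y, p_x) ≈ 4.50°.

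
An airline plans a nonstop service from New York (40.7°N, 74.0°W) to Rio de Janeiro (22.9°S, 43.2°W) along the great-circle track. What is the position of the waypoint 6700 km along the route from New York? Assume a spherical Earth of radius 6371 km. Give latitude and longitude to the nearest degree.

≈ 14°S, 47°W

The haversine formula gives a central angle δ ≈ 1.217 rad (69.7°) between the endpoints. The total great-circle distance is δ·R ≈ 1.217 × 6371 ≈ 7756 km, so the target fraction is f = 6700/7756 ≈ 0.864.
Interpolate at f ≈ 0.864 with slerp weights a = sin((1−f)δ)/sin δ ≈ 0.176, b = sin(fδ)/sin δ ≈ 0.925.
p = a·p₁ + b·p₂ ≈ (0.658, -0.712, -0.245); φ = arcsin(p_z) ≈ -14.21°, λ = atan2(p_y, p_x) ≈ -47.24°.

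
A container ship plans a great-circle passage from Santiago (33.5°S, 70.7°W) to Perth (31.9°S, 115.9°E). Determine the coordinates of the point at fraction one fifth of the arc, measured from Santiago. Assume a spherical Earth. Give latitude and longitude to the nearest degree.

From cos δ = sin φ₁ sin φ₂ + cos φ₁ cos φ₂ cos Δλ, the central angle is δ ≈ 1.995 rad (114.3°).
Interpolate at f = 1/5 with slerp weights a = sin((1−f)δ)/sin δ ≈ 1.097, b = sin(fδ)/sin δ ≈ 0.426.
p = a·p₁ + b·p₂ ≈ (0.144, -0.538, -0.831); φ = arcsin(p_z) ≈ -56.17°, λ = atan2(p_y, p_x) ≈ -74.98°.

≈ 56°S, 75°W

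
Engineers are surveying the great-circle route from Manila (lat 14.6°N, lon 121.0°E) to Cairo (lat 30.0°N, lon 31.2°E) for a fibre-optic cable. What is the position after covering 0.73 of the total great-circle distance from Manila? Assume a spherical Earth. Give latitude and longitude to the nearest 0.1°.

≈ lat 32.3°N, lon 57.2°E

Write both endpoints as unit vectors p₁, p₂ with components (cos φ cos λ, cos φ sin λ, sin φ).
The central angle between the endpoints is δ = arccos(p₁·p₂) ≈ 1.441 rad (82.6°).
Interpolate at f = 0.73 with slerp weights a = sin((1−f)δ)/sin δ ≈ 0.383, b = sin(fδ)/sin δ ≈ 0.876.
p = a·p₁ + b·p₂ ≈ (0.458, 0.710, 0.534); φ = arcsin(p_z) ≈ 32.30°, λ = atan2(p_y, p_x) ≈ 57.18°.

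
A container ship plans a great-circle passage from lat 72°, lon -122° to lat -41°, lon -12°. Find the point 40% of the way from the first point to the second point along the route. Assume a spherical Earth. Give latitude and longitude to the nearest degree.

Convert each endpoint to a unit vector on the sphere (x = cos φ cos λ, y = cos φ sin λ, z = sin φ).
The central angle between the endpoints is δ = arccos(p₁·p₂) ≈ 2.351 rad (134.7°).
Interpolate at f = 0.40 with slerp weights a = sin((1−f)δ)/sin δ ≈ 1.390, b = sin(fδ)/sin δ ≈ 1.137.
p = a·p₁ + b·p₂ ≈ (0.612, -0.543, 0.576); φ = arcsin(p_z) ≈ 35.14°, λ = atan2(p_y, p_x) ≈ -41.56°.

≈ lat 35°, lon -42°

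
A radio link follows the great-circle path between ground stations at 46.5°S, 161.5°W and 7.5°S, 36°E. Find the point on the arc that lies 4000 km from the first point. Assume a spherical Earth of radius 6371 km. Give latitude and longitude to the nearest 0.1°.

The haversine formula gives a central angle δ ≈ 2.161 rad (123.8°) between the endpoints. The total great-circle distance is δ·R ≈ 2.161 × 6371 ≈ 13765 km, so the target fraction is f = 4000/13765 ≈ 0.291.
Interpolate at f ≈ 0.291 with slerp weights a = sin((1−f)δ)/sin δ ≈ 1.202, b = sin(fδ)/sin δ ≈ 0.707.
p = a·p₁ + b·p₂ ≈ (-0.218, 0.149, -0.964); φ = arcsin(p_z) ≈ -74.68°, λ = atan2(p_y, p_x) ≈ 145.60°.

≈ 74.7°S, 145.6°E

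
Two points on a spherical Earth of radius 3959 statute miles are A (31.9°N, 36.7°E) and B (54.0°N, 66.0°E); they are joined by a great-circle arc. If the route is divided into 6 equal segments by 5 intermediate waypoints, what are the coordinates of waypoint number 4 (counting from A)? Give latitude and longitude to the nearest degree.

≈ (48°N, 54°E)

Write both endpoints as unit vectors p₁, p₂ with components (cos φ cos λ, cos φ sin λ, sin φ).
The central angle between the endpoints is δ = arccos(p₁·p₂) ≈ 0.530 rad (30.4°).
Interpolate at f = 4/6 with slerp weights a = sin((1−f)δ)/sin δ ≈ 0.348, b = sin(fδ)/sin δ ≈ 0.684.
p = a·p₁ + b·p₂ ≈ (0.400, 0.544, 0.737); φ = arcsin(p_z) ≈ 47.52°, λ = atan2(p_y, p_x) ≈ 53.65°.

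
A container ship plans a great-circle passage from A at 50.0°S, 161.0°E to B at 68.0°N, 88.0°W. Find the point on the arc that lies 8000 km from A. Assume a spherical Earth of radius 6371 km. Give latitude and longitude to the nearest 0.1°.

From cos δ = sin φ₁ sin φ₂ + cos φ₁ cos φ₂ cos Δλ, the central angle is δ ≈ 2.492 rad (142.8°). The total great-circle distance is δ·R ≈ 2.492 × 6371 ≈ 15879 km, so the target fraction is f = 8000/15879 ≈ 0.504.
Interpolate at f ≈ 0.504 with slerp weights a = sin((1−f)δ)/sin δ ≈ 1.563, b = sin(fδ)/sin δ ≈ 1.573.
p = a·p₁ + b·p₂ ≈ (-0.929, -0.262, 0.261); φ = arcsin(p_z) ≈ 15.14°, λ = atan2(p_y, p_x) ≈ -164.27°.

≈ 15.1°N, 164.3°W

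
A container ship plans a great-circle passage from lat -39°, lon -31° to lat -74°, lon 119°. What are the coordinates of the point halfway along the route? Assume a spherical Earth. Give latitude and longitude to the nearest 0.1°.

Convert each endpoint to a unit vector on the sphere (x = cos φ cos λ, y = cos φ sin λ, z = sin φ).
The central angle between the endpoints is δ = arccos(p₁·p₂) ≈ 1.138 rad (65.2°).
Interpolate at f = 1/2 with slerp weights a = sin((1−f)δ)/sin δ ≈ 0.594, b = sin(fδ)/sin δ ≈ 0.594.
p = a·p₁ + b·p₂ ≈ (0.316, -0.094, -0.944); φ = arcsin(p_z) ≈ -70.74°, λ = atan2(p_y, p_x) ≈ -16.64°.

≈ lat -70.7°, lon -16.6°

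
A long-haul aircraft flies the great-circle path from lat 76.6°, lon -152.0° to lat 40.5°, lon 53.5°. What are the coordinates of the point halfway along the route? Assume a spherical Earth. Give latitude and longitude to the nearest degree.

Write both endpoints as unit vectors p₁, p₂ with components (cos φ cos λ, cos φ sin λ, sin φ).
The central angle between the endpoints is δ = arccos(p₁·p₂) ≈ 1.078 rad (61.8°).
Interpolate at f = 1/2 with slerp weights a = sin((1−f)δ)/sin δ ≈ 0.583, b = sin(fδ)/sin δ ≈ 0.583.
p = a·p₁ + b·p₂ ≈ (0.144, 0.293, 0.945); φ = arcsin(p_z) ≈ 70.95°, λ = atan2(p_y, p_x) ≈ 63.76°.

≈ lat 71°, lon 64°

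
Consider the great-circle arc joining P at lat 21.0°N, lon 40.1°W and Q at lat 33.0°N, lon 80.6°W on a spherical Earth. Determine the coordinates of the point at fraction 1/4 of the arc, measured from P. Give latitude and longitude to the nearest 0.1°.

≈ lat 25.1°N, lon 49.4°W

From cos δ = sin φ₁ sin φ₂ + cos φ₁ cos φ₂ cos Δλ, the central angle is δ ≈ 0.659 rad (37.8°).
Interpolate at f = 1/4 with slerp weights a = sin((1−f)δ)/sin δ ≈ 0.775, b = sin(fδ)/sin δ ≈ 0.268.
p = a·p₁ + b·p₂ ≈ (0.590, -0.687, 0.424); φ = arcsin(p_z) ≈ 25.06°, λ = atan2(p_y, p_x) ≈ -49.37°.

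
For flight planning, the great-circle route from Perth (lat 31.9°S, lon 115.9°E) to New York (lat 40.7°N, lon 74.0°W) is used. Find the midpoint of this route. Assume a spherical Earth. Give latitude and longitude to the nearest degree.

Write both endpoints as unit vectors p₁, p₂ with components (cos φ cos λ, cos φ sin λ, sin φ).
The central angle between the endpoints is δ = arccos(p₁·p₂) ≈ 2.935 rad (168.1°).
Interpolate at f = 1/2 with slerp weights a = sin((1−f)δ)/sin δ ≈ 4.839, b = sin(fδ)/sin δ ≈ 4.839.
p = a·p₁ + b·p₂ ≈ (-0.783, 0.169, 0.598); φ = arcsin(p_z) ≈ 36.75°, λ = atan2(p_y, p_x) ≈ 167.82°.

≈ lat 37°N, lon 168°E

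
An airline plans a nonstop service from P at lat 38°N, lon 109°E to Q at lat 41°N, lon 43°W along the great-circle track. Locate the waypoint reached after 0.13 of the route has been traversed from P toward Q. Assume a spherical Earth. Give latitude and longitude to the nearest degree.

≈ lat 50°N, lon 102°E

Write both endpoints as unit vectors p₁, p₂ with components (cos φ cos λ, cos φ sin λ, sin φ).
The central angle between the endpoints is δ = arccos(p₁·p₂) ≈ 1.692 rad (97.0°).
Interpolate at f = 0.13 with slerp weights a = sin((1−f)δ)/sin δ ≈ 1.003, b = sin(fδ)/sin δ ≈ 0.220.
p = a·p₁ + b·p₂ ≈ (-0.136, 0.634, 0.761); φ = arcsin(p_z) ≈ 49.59°, λ = atan2(p_y, p_x) ≈ 102.10°.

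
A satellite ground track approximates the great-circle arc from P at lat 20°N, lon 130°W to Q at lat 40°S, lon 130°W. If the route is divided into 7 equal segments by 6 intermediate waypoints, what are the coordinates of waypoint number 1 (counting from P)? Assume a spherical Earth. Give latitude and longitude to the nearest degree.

≈ lat 11°N, lon 130°W

Write both endpoints as unit vectors p₁, p₂ with components (cos φ cos λ, cos φ sin λ, sin φ).
The central angle between the endpoints is δ = arccos(p₁·p₂) ≈ 1.047 rad (60.0°).
Interpolate at f = 1/7 with slerp weights a = sin((1−f)δ)/sin δ ≈ 0.903, b = sin(fδ)/sin δ ≈ 0.172.
p = a·p₁ + b·p₂ ≈ (-0.630, -0.751, 0.198); φ = arcsin(p_z) ≈ 11.43°, λ = atan2(p_y, p_x) ≈ -130.00°.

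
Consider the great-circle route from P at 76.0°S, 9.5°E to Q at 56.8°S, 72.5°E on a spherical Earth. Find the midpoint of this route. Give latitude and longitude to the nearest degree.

Convert each endpoint to a unit vector on the sphere (x = cos φ cos λ, y = cos φ sin λ, z = sin φ).
The central angle between the endpoints is δ = arccos(p₁·p₂) ≈ 0.511 rad (29.3°).
Interpolate at f = 1/2 with slerp weights a = sin((1−f)δ)/sin δ ≈ 0.517, b = sin(fδ)/sin δ ≈ 0.517.
p = a·p₁ + b·p₂ ≈ (0.208, 0.291, -0.934); φ = arcsin(p_z) ≈ -69.05°, λ = atan2(p_y, p_x) ≈ 54.35°.

≈ 69°S, 54°E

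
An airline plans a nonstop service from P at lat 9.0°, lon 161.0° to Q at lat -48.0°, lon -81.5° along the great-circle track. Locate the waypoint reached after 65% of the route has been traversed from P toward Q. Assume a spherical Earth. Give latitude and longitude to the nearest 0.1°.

≈ lat -42.8°, lon -139.7°

Write both endpoints as unit vectors p₁, p₂ with components (cos φ cos λ, cos φ sin λ, sin φ).
The central angle between the endpoints is δ = arccos(p₁·p₂) ≈ 2.006 rad (114.9°).
Interpolate at f = 0.65 with slerp weights a = sin((1−f)δ)/sin δ ≈ 0.712, b = sin(fδ)/sin δ ≈ 1.064.
p = a·p₁ + b·p₂ ≈ (-0.560, -0.475, -0.679); φ = arcsin(p_z) ≈ -42.77°, λ = atan2(p_y, p_x) ≈ -139.69°.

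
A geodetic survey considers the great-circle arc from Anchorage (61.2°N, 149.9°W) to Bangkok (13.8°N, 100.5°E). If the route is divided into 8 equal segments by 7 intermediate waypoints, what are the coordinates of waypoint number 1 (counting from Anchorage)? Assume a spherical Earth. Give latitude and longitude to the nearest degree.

≈ 64°N, 173°W

Convert each endpoint to a unit vector on the sphere (x = cos φ cos λ, y = cos φ sin λ, z = sin φ).
The central angle between the endpoints is δ = arccos(p₁·p₂) ≈ 1.519 rad (87.0°).
Interpolate at f = 1/8 with slerp weights a = sin((1−f)δ)/sin δ ≈ 0.972, b = sin(fδ)/sin δ ≈ 0.189.
p = a·p₁ + b·p₂ ≈ (-0.439, -0.054, 0.897); φ = arcsin(p_z) ≈ 63.77°, λ = atan2(p_y, p_x) ≈ -172.92°.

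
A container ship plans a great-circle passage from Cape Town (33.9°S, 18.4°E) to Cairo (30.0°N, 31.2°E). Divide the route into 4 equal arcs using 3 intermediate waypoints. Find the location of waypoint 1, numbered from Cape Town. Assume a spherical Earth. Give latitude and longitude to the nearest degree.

Write both endpoints as unit vectors p₁, p₂ with components (cos φ cos λ, cos φ sin λ, sin φ).
The central angle between the endpoints is δ = arccos(p₁·p₂) ≈ 1.135 rad (65.0°).
Interpolate at f = 1/4 with slerp weights a = sin((1−f)δ)/sin δ ≈ 0.830, b = sin(fδ)/sin δ ≈ 0.309.
p = a·p₁ + b·p₂ ≈ (0.882, 0.356, -0.308); φ = arcsin(p_z) ≈ -17.96°, λ = atan2(p_y, p_x) ≈ 21.97°.

≈ 18°S, 22°E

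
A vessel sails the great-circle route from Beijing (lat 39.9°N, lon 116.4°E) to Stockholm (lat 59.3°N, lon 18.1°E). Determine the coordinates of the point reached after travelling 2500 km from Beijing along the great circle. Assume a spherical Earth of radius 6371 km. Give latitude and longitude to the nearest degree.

From cos δ = sin φ₁ sin φ₂ + cos φ₁ cos φ₂ cos Δλ, the central angle is δ ≈ 1.053 rad (60.3°). The total great-circle distance is δ·R ≈ 1.053 × 6371 ≈ 6708 km, so the target fraction is f = 2500/6708 ≈ 0.373.
Interpolate at f ≈ 0.373 with slerp weights a = sin((1−f)δ)/sin δ ≈ 0.706, b = sin(fδ)/sin δ ≈ 0.440.
p = a·p₁ + b·p₂ ≈ (-0.027, 0.555, 0.831); φ = arcsin(p_z) ≈ 56.24°, λ = atan2(p_y, p_x) ≈ 92.81°.

≈ lat 56°N, lon 93°E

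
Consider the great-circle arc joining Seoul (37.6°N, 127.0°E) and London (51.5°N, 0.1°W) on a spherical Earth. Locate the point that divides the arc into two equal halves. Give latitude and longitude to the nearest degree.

≈ 65°N, 77°E

Convert each endpoint to a unit vector on the sphere (x = cos φ cos λ, y = cos φ sin λ, z = sin φ).
The central angle between the endpoints is δ = arccos(p₁·p₂) ≈ 1.390 rad (79.6°).
Interpolate at f = 1/2 with slerp weights a = sin((1−f)δ)/sin δ ≈ 0.651, b = sin(fδ)/sin δ ≈ 0.651.
p = a·p₁ + b·p₂ ≈ (0.095, 0.411, 0.907); φ = arcsin(p_z) ≈ 65.04°, λ = atan2(p_y, p_x) ≈ 77.01°.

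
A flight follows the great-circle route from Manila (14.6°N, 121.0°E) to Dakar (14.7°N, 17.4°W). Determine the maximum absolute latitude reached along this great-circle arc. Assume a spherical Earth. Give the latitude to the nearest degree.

The great circle lies in the plane with unit normal n̂ = (p₁ × p₂)/|p₁ × p₂|.
Here n̂_z ≈ -0.805; the vertex latitude is φ_max = arccos|n̂_z| ≈ 36.4°.

≈ 36°N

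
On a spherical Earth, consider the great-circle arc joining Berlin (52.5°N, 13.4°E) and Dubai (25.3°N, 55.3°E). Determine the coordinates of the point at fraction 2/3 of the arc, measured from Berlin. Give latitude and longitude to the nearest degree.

Convert each endpoint to a unit vector on the sphere (x = cos φ cos λ, y = cos φ sin λ, z = sin φ).
The central angle between the endpoints is δ = arccos(p₁·p₂) ≈ 0.725 rad (41.5°).
Interpolate at f = 2/3 with slerp weights a = sin((1−f)δ)/sin δ ≈ 0.361, b = sin(fδ)/sin δ ≈ 0.701.
p = a·p₁ + b·p₂ ≈ (0.574, 0.572, 0.586); φ = arcsin(p_z) ≈ 35.86°, λ = atan2(p_y, p_x) ≈ 44.87°.

≈ (36°N, 45°E)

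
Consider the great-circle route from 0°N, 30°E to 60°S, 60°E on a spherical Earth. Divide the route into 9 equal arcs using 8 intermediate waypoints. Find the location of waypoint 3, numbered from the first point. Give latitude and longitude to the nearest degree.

≈ 21°S, 36°E

Convert each endpoint to a unit vector on the sphere (x = cos φ cos λ, y = cos φ sin λ, z = sin φ).
The central angle between the endpoints is δ = arccos(p₁·p₂) ≈ 1.123 rad (64.3°).
Interpolate at f = 3/9 with slerp weights a = sin((1−f)δ)/sin δ ≈ 0.755, b = sin(fδ)/sin δ ≈ 0.406.
p = a·p₁ + b·p₂ ≈ (0.755, 0.553, -0.351); φ = arcsin(p_z) ≈ -20.57°, λ = atan2(p_y, p_x) ≈ 36.22°.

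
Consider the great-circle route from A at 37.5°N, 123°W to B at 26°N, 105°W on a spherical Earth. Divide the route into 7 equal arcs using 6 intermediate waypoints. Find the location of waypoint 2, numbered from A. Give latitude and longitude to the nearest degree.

≈ 34°N, 117°W

Convert each endpoint to a unit vector on the sphere (x = cos φ cos λ, y = cos φ sin λ, z = sin φ).
The central angle between the endpoints is δ = arccos(p₁·p₂) ≈ 0.333 rad (19.1°).
Interpolate at f = 2/7 with slerp weights a = sin((1−f)δ)/sin δ ≈ 0.721, b = sin(fδ)/sin δ ≈ 0.291.
p = a·p₁ + b·p₂ ≈ (-0.379, -0.732, 0.566); φ = arcsin(p_z) ≈ 34.49°, λ = atan2(p_y, p_x) ≈ -117.38°.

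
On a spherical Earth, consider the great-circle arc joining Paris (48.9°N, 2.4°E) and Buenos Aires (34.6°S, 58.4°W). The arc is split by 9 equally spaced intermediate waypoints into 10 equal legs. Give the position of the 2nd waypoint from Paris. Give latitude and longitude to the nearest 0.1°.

≈ (33.7°N, 14.9°W)

Convert each endpoint to a unit vector on the sphere (x = cos φ cos λ, y = cos φ sin λ, z = sin φ).
The central angle between the endpoints is δ = arccos(p₁·p₂) ≈ 1.735 rad (99.4°).
Interpolate at f = 2/10 with slerp weights a = sin((1−f)δ)/sin δ ≈ 0.997, b = sin(fδ)/sin δ ≈ 0.345.
p = a·p₁ + b·p₂ ≈ (0.803, -0.214, 0.555); φ = arcsin(p_z) ≈ 33.74°, λ = atan2(p_y, p_x) ≈ -14.93°.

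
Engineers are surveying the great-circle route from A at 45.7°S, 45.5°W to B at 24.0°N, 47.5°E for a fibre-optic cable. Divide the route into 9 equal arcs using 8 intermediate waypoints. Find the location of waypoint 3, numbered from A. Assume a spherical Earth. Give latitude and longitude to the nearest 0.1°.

≈ 27.9°S, 5.3°W

Convert each endpoint to a unit vector on the sphere (x = cos φ cos λ, y = cos φ sin λ, z = sin φ).
The central angle between the endpoints is δ = arccos(p₁·p₂) ≈ 1.901 rad (108.9°).
Interpolate at f = 3/9 with slerp weights a = sin((1−f)δ)/sin δ ≈ 1.009, b = sin(fδ)/sin δ ≈ 0.626.
p = a·p₁ + b·p₂ ≈ (0.880, -0.081, -0.467); φ = arcsin(p_z) ≈ -27.87°, λ = atan2(p_y, p_x) ≈ -5.25°.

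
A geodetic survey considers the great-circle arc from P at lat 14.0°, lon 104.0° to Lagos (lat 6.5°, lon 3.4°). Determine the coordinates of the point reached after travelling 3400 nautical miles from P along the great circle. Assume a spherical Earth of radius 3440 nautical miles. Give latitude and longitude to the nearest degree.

From cos δ = sin φ₁ sin φ₂ + cos φ₁ cos φ₂ cos Δλ, the central angle is δ ≈ 1.721 rad (98.6°). The total great-circle distance is δ·R ≈ 1.721 × 3440 ≈ 5921 nmi, so the target fraction is f = 3400/5921 ≈ 0.574.
Interpolate at f ≈ 0.574 with slerp weights a = sin((1−f)δ)/sin δ ≈ 0.677, b = sin(fδ)/sin δ ≈ 0.845.
p = a·p₁ + b·p₂ ≈ (0.679, 0.687, 0.259); φ = arcsin(p_z) ≈ 15.03°, λ = atan2(p_y, p_x) ≈ 45.33°.

≈ lat 15°, lon 45°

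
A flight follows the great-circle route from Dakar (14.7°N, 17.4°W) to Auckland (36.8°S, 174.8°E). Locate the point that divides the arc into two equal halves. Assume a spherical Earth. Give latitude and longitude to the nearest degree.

Convert each endpoint to a unit vector on the sphere (x = cos φ cos λ, y = cos φ sin λ, z = sin φ).
The central angle between the endpoints is δ = arccos(p₁·p₂) ≈ 2.712 rad (155.4°).
Interpolate at f = 1/2 with slerp weights a = sin((1−f)δ)/sin δ ≈ 2.345, b = sin(fδ)/sin δ ≈ 2.345.
p = a·p₁ + b·p₂ ≈ (0.294, -0.508, -0.809); φ = arcsin(p_z) ≈ -54.05°, λ = atan2(p_y, p_x) ≈ -59.91°.

≈ (54°S, 60°W)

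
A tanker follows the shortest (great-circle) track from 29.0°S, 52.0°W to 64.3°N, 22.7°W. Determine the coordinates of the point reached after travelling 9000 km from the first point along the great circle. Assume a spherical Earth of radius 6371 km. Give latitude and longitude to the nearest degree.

The haversine formula gives a central angle δ ≈ 1.677 rad (96.1°) between the endpoints. The total great-circle distance is δ·R ≈ 1.677 × 6371 ≈ 10685 km, so the target fraction is f = 9000/10685 ≈ 0.842.
Interpolate at f ≈ 0.842 with slerp weights a = sin((1−f)δ)/sin δ ≈ 0.263, b = sin(fδ)/sin δ ≈ 0.993.
p = a·p₁ + b·p₂ ≈ (0.539, -0.347, 0.767); φ = arcsin(p_z) ≈ 50.13°, λ = atan2(p_y, p_x) ≈ -32.81°.

≈ 50°N, 33°W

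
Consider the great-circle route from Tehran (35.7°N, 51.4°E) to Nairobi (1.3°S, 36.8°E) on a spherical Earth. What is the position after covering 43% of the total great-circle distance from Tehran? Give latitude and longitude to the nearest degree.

Convert each endpoint to a unit vector on the sphere (x = cos φ cos λ, y = cos φ sin λ, z = sin φ).
The central angle between the endpoints is δ = arccos(p₁·p₂) ≈ 0.688 rad (39.4°).
Interpolate at f = 0.43 with slerp weights a = sin((1−f)δ)/sin δ ≈ 0.602, b = sin(fδ)/sin δ ≈ 0.459.
p = a·p₁ + b·p₂ ≈ (0.672, 0.657, 0.341); φ = arcsin(p_z) ≈ 19.93°, λ = atan2(p_y, p_x) ≈ 44.33°.

≈ 20°N, 44°E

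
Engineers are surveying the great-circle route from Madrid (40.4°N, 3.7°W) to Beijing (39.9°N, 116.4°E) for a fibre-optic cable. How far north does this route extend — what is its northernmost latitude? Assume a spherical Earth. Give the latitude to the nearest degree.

The great circle lies in the plane with unit normal n̂ = (p₁ × p₂)/|p₁ × p₂|.
Here n̂_z ≈ +0.509; the vertex latitude is φ_max = arccos|n̂_z| ≈ 59.4°.
Check via Clairaut: cos φ_max = |cos φ₁| · sin C = cos(40.4°)·sin(42.0°) ≈ 0.509, again giving ≈ 59.4°.

≈ 59°N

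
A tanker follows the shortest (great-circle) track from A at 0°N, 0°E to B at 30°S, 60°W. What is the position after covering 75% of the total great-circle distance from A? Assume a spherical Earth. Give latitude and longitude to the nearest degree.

Write both endpoints as unit vectors p₁, p₂ with components (cos φ cos λ, cos φ sin λ, sin φ).
The central angle between the endpoints is δ = arccos(p₁·p₂) ≈ 1.123 rad (64.3°).
Interpolate at f = 0.75 with slerp weights a = sin((1−f)δ)/sin δ ≈ 0.307, b = sin(fδ)/sin δ ≈ 0.828.
p = a·p₁ + b·p₂ ≈ (0.666, -0.621, -0.414); φ = arcsin(p_z) ≈ -24.45°, λ = atan2(p_y, p_x) ≈ -43.00°.

≈ 24°S, 43°W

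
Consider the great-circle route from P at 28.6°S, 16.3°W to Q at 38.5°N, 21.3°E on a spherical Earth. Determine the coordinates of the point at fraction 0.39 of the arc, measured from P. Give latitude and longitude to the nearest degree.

≈ 2°S, 2°W

Write both endpoints as unit vectors p₁, p₂ with components (cos φ cos λ, cos φ sin λ, sin φ).
The central angle between the endpoints is δ = arccos(p₁·p₂) ≈ 1.322 rad (75.7°).
Interpolate at f = 0.39 with slerp weights a = sin((1−f)δ)/sin δ ≈ 0.745, b = sin(fδ)/sin δ ≈ 0.509.
p = a·p₁ + b·p₂ ≈ (0.998, -0.039, -0.040); φ = arcsin(p_z) ≈ -2.28°, λ = atan2(p_y, p_x) ≈ -2.23°.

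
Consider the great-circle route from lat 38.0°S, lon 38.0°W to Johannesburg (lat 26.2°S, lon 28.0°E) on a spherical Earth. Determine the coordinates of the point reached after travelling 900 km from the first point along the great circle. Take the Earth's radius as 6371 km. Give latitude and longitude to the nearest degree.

≈ lat 39°S, lon 28°W

Convert each endpoint to a unit vector on the sphere (x = cos φ cos λ, y = cos φ sin λ, z = sin φ).
The central angle between the endpoints is δ = arccos(p₁·p₂) ≈ 0.977 rad (56.0°). The total great-circle distance is δ·R ≈ 0.977 × 6371 ≈ 6225 km, so the target fraction is f = 900/6225 ≈ 0.145.
Interpolate at f ≈ 0.145 with slerp weights a = sin((1−f)δ)/sin δ ≈ 0.895, b = sin(fδ)/sin δ ≈ 0.170.
p = a·p₁ + b·p₂ ≈ (0.690, -0.363, -0.626); φ = arcsin(p_z) ≈ -38.76°, λ = atan2(p_y, p_x) ≈ -27.71°.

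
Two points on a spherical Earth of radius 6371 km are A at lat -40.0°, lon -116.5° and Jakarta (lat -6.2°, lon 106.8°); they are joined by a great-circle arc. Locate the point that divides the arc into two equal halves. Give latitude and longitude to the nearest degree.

≈ lat -48°, lon 157°

Write both endpoints as unit vectors p₁, p₂ with components (cos φ cos λ, cos φ sin λ, sin φ).
The central angle between the endpoints is δ = arccos(p₁·p₂) ≈ 2.077 rad (119.0°).
Interpolate at f = 1/2 with slerp weights a = sin((1−f)δ)/sin δ ≈ 0.985, b = sin(fδ)/sin δ ≈ 0.985.
p = a·p₁ + b·p₂ ≈ (-0.620, 0.262, -0.740); φ = arcsin(p_z) ≈ -47.70°, λ = atan2(p_y, p_x) ≈ 157.07°.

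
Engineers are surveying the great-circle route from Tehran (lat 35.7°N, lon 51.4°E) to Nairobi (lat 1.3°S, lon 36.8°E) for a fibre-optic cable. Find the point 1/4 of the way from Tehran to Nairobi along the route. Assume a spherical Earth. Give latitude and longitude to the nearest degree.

Convert each endpoint to a unit vector on the sphere (x = cos φ cos λ, y = cos φ sin λ, z = sin φ).
The central angle between the endpoints is δ = arccos(p₁·p₂) ≈ 0.688 rad (39.4°).
Interpolate at f = 1/4 with slerp weights a = sin((1−f)δ)/sin δ ≈ 0.777, b = sin(fδ)/sin δ ≈ 0.270.
p = a·p₁ + b·p₂ ≈ (0.609, 0.655, 0.447); φ = arcsin(p_z) ≈ 26.57°, λ = atan2(p_y, p_x) ≈ 47.04°.

≈ lat 27°N, lon 47°E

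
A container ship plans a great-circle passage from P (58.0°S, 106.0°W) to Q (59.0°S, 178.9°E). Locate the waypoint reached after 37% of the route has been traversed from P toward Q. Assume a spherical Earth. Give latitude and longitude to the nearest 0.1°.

From cos δ = sin φ₁ sin φ₂ + cos φ₁ cos φ₂ cos Δλ, the central angle is δ ≈ 0.648 rad (37.1°).
Interpolate at f = 0.37 with slerp weights a = sin((1−f)δ)/sin δ ≈ 0.658, b = sin(fδ)/sin δ ≈ 0.393.
p = a·p₁ + b·p₂ ≈ (-0.299, -0.331, -0.895); φ = arcsin(p_z) ≈ -63.52°, λ = atan2(p_y, p_x) ≈ -132.05°.

≈ (63.5°S, 132.0°W)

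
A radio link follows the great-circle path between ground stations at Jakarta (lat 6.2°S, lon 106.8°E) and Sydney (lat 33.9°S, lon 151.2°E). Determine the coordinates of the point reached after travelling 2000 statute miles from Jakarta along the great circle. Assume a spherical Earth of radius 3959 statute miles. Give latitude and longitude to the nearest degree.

Convert each endpoint to a unit vector on the sphere (x = cos φ cos λ, y = cos φ sin λ, z = sin φ).
The central angle between the endpoints is δ = arccos(p₁·p₂) ≈ 0.863 rad (49.5°). The total great-circle distance is δ·R ≈ 0.863 × 3959 ≈ 3419 mi, so the target fraction is f = 2000/3419 ≈ 0.585.
Interpolate at f ≈ 0.585 with slerp weights a = sin((1−f)δ)/sin δ ≈ 0.461, b = sin(fδ)/sin δ ≈ 0.637.
p = a·p₁ + b·p₂ ≈ (-0.596, 0.694, -0.405); φ = arcsin(p_z) ≈ -23.89°, λ = atan2(p_y, p_x) ≈ 130.65°.

≈ lat 24°S, lon 131°E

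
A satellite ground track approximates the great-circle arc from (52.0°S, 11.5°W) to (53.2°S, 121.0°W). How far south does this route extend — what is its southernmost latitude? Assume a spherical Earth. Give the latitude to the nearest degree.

The great circle lies in the plane with unit normal n̂ = (p₁ × p₂)/|p₁ × p₂|.
Here n̂_z ≈ -0.404; the vertex latitude is φ_max = arccos|n̂_z| ≈ 66.2°.

≈ 66°S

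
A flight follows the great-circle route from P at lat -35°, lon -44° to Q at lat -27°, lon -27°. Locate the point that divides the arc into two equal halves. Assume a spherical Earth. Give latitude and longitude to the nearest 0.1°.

≈ lat -31.3°, lon -35.1°

Convert each endpoint to a unit vector on the sphere (x = cos φ cos λ, y = cos φ sin λ, z = sin φ).
The central angle between the endpoints is δ = arccos(p₁·p₂) ≈ 0.290 rad (16.6°).
Interpolate at f = 1/2 with slerp weights a = sin((1−f)δ)/sin δ ≈ 0.505, b = sin(fδ)/sin δ ≈ 0.505.
p = a·p₁ + b·p₂ ≈ (0.699, -0.492, -0.519); φ = arcsin(p_z) ≈ -31.28°, λ = atan2(p_y, p_x) ≈ -35.14°.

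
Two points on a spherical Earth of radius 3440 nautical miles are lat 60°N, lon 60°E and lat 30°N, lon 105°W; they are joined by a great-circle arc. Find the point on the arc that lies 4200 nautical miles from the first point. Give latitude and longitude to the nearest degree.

Convert each endpoint to a unit vector on the sphere (x = cos φ cos λ, y = cos φ sin λ, z = sin φ).
The central angle between the endpoints is δ = arccos(p₁·p₂) ≈ 1.556 rad (89.2°). The total great-circle distance is δ·R ≈ 1.556 × 3440 ≈ 5353 nmi, so the target fraction is f = 4200/5353 ≈ 0.785.
Interpolate at f ≈ 0.785 with slerp weights a = sin((1−f)δ)/sin δ ≈ 0.329, b = sin(fδ)/sin δ ≈ 0.940.
p = a·p₁ + b·p₂ ≈ (-0.128, -0.644, 0.755); φ = arcsin(p_z) ≈ 48.99°, λ = atan2(p_y, p_x) ≈ -101.28°.

≈ lat 49°N, lon 101°W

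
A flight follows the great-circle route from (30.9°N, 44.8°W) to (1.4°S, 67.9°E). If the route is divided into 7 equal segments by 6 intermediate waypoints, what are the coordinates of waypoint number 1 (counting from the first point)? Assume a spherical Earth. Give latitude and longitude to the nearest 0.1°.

From cos δ = sin φ₁ sin φ₂ + cos φ₁ cos φ₂ cos Δλ, the central angle is δ ≈ 1.922 rad (110.1°).
Interpolate at f = 1/7 with slerp weights a = sin((1−f)δ)/sin δ ≈ 1.062, b = sin(fδ)/sin δ ≈ 0.289.
p = a·p₁ + b·p₂ ≈ (0.755, -0.375, 0.538); φ = arcsin(p_z) ≈ 32.56°, λ = atan2(p_y, p_x) ≈ -26.39°.

≈ (32.6°N, 26.4°W)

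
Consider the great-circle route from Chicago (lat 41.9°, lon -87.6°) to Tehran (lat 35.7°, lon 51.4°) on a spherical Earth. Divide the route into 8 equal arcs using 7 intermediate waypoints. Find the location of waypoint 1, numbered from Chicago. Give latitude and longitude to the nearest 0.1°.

≈ lat 51.4°, lon -77.6°

The haversine formula gives a central angle δ ≈ 1.637 rad (93.8°) between the endpoints.
Interpolate at f = 1/8 with slerp weights a = sin((1−f)δ)/sin δ ≈ 0.993, b = sin(fδ)/sin δ ≈ 0.204.
p = a·p₁ + b·p₂ ≈ (0.134, -0.609, 0.782); φ = arcsin(p_z) ≈ 51.43°, λ = atan2(p_y, p_x) ≈ -77.58°.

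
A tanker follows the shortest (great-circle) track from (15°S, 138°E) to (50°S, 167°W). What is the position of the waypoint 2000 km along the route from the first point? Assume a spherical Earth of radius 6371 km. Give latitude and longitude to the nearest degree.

Convert each endpoint to a unit vector on the sphere (x = cos φ cos λ, y = cos φ sin λ, z = sin φ).
The central angle between the endpoints is δ = arccos(p₁·p₂) ≈ 0.983 rad (56.3°). The total great-circle distance is δ·R ≈ 0.983 × 6371 ≈ 6264 km, so the target fraction is f = 2000/6264 ≈ 0.319.
Interpolate at f ≈ 0.319 with slerp weights a = sin((1−f)δ)/sin δ ≈ 0.745, b = sin(fδ)/sin δ ≈ 0.371.
p = a·p₁ + b·p₂ ≈ (-0.767, 0.428, -0.477); φ = arcsin(p_z) ≈ -28.50°, λ = atan2(p_y, p_x) ≈ 150.84°.

≈ (28°S, 151°E)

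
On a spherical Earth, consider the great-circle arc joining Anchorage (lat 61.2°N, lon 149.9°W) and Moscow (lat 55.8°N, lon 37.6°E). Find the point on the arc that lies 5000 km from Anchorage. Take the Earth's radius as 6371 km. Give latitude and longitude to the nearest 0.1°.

≈ lat 73.6°N, lon 42.0°E

Convert each endpoint to a unit vector on the sphere (x = cos φ cos λ, y = cos φ sin λ, z = sin φ).
The central angle between the endpoints is δ = arccos(p₁·p₂) ≈ 1.097 rad (62.9°). The total great-circle distance is δ·R ≈ 1.097 × 6371 ≈ 6989 km, so the target fraction is f = 5000/6989 ≈ 0.715.
Interpolate at f ≈ 0.715 with slerp weights a = sin((1−f)δ)/sin δ ≈ 0.345, b = sin(fδ)/sin δ ≈ 0.794.
p = a·p₁ + b·p₂ ≈ (0.210, 0.189, 0.959); φ = arcsin(p_z) ≈ 73.60°, λ = atan2(p_y, p_x) ≈ 42.01°.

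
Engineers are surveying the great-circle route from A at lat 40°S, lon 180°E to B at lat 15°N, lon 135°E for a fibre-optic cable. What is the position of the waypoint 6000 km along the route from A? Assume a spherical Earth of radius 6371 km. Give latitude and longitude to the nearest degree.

Convert each endpoint to a unit vector on the sphere (x = cos φ cos λ, y = cos φ sin λ, z = sin φ).
The central angle between the endpoints is δ = arccos(p₁·p₂) ≈ 1.206 rad (69.1°). The total great-circle distance is δ·R ≈ 1.206 × 6371 ≈ 7683 km, so the target fraction is f = 6000/7683 ≈ 0.781.
Interpolate at f ≈ 0.781 with slerp weights a = sin((1−f)δ)/sin δ ≈ 0.279, b = sin(fδ)/sin δ ≈ 0.866.
p = a·p₁ + b·p₂ ≈ (-0.805, 0.591, 0.044); φ = arcsin(p_z) ≈ 2.54°, λ = atan2(p_y, p_x) ≈ 143.72°.

≈ lat 3°N, lon 144°E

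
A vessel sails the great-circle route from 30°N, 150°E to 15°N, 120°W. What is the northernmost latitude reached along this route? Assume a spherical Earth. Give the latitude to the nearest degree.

≈ 32°N

The great circle lies in the plane with unit normal n̂ = (p₁ × p₂)/|p₁ × p₂|.
Here n̂_z ≈ +0.844; the vertex latitude is φ_max = arccos|n̂_z| ≈ 32.5°.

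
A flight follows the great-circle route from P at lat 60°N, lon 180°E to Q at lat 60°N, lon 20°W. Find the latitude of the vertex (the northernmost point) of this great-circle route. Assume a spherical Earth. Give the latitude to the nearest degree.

≈ 84°N

The great circle lies in the plane with unit normal n̂ = (p₁ × p₂)/|p₁ × p₂|.
Here n̂_z ≈ +0.100; the vertex latitude is φ_max = arccos|n̂_z| ≈ 84.3°.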